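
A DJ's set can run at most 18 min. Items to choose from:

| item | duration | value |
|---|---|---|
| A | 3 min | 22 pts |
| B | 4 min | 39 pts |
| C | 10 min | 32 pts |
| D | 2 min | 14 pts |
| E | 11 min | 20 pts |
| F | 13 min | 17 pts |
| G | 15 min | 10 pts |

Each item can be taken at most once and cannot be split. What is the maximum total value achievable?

Check high-value combinations within 18 min:
- A+B+C: duration 3+4+10=17, value 22+39+32=93
- B+C+D: duration 4+10+2=16, value 39+32+14=85
- A+B+E: duration 3+4+11=18, value 22+39+20=81
Best: 93 pts.

93 pts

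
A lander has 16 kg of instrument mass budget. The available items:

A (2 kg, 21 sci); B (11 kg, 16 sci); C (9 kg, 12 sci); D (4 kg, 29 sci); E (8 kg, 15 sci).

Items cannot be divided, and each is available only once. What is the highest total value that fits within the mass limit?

65 sci

This is a 0/1 knapsack; check combinations near the capacity.
- A+D+E: mass 2+4+8=14, value 21+29+15=65
- A+C+D: mass 2+9+4=15, value 21+12+29=62
- A+D: mass 2+4=6, value 21+29=50
- B+D: mass 11+4=15, value 16+29=45
- D+E: mass 4+8=12, value 29+15=44
Best: 65 sci.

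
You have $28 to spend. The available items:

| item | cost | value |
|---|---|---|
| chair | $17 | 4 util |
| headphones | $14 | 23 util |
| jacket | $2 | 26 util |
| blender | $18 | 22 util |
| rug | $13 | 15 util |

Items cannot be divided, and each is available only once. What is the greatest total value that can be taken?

49 util

Check high-value combinations within $28:
- headphones+jacket: cost 14+2=16, value 23+26=49
- jacket+blender: cost 2+18=20, value 26+22=48
- jacket+rug: cost 2+13=15, value 26+15=41
- headphones+rug: cost 14+13=27, value 23+15=38
Best: 49 util.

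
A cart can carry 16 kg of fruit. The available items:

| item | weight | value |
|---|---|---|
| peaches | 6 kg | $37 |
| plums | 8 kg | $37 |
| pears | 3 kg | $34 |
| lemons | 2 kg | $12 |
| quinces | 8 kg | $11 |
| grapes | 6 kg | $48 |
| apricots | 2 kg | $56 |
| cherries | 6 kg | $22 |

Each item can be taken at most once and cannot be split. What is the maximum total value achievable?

Check high-value combinations within 16 kg:
- peaches+lemons+grapes+apricots: weight 6+2+6+2=16, value 37+12+48+56=153
- pears+lemons+grapes+apricots: weight 3+2+6+2=13, value 34+12+48+56=150
- peaches+grapes+apricots: weight 6+6+2=14, value 37+48+56=141
- plums+grapes+apricots: weight 8+6+2=16, value 37+48+56=141
Best: $153.

$153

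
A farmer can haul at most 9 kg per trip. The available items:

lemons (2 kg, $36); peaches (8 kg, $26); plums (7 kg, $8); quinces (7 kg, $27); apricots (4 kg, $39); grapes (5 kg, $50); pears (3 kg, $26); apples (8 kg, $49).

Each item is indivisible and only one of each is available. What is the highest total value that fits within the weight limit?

$101

This is a 0/1 knapsack; check combinations near the capacity.
- lemons+apricots+pears: weight 2+4+3=9, value 36+39+26=101
- apricots+grapes: weight 4+5=9, value 39+50=89
- lemons+grapes: weight 2+5=7, value 36+50=86
Best: $101.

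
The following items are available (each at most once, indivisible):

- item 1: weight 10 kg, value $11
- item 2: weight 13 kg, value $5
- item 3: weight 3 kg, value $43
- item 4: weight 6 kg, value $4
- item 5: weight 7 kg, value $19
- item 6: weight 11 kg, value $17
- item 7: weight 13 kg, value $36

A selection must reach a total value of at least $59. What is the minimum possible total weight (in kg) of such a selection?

Subsets with value ≥ 59, sorted by total weight:
- item 3+item 5: weight 10, value 62
- item 3+item 6: weight 14, value 60
- item 3+item 7: weight 16, value 79
- item 3+item 4+item 5: weight 16, value 66
Minimum weight: 10 kg.

10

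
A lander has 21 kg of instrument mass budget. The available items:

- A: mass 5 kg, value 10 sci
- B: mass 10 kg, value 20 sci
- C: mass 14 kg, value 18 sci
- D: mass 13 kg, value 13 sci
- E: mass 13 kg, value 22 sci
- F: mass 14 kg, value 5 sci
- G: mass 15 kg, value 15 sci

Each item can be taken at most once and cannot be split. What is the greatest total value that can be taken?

Check high-value combinations within 21 kg:
- A+E: mass 5+13=18, value 10+22=32
- A+B: mass 5+10=15, value 10+20=30
- A+C: mass 5+14=19, value 10+18=28
- A+G: mass 5+15=20, value 10+15=25
Best: 32 sci.

32 sci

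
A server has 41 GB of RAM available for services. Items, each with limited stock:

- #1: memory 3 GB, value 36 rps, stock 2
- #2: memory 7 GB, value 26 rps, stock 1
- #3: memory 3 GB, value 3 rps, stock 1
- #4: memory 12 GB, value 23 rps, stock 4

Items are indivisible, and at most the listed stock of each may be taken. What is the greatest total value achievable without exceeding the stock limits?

Top feasible selections:
- 2×#1 + 1×#2 + 1×#3 + 2×#4: memory 40, value 147
- 2×#1 + 1×#2 + 2×#4: memory 37, value 144
- 2×#1 + 1×#2 + 1×#3 + 1×#4: memory 28, value 124
- 2×#1 + 1×#2 + 1×#4: memory 25, value 121
Best: 147 rps.

147 rps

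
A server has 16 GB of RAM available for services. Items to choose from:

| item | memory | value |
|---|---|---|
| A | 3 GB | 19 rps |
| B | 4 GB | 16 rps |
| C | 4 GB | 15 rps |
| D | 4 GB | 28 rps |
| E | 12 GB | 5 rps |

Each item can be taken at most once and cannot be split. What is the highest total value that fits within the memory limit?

78 rps

This is a 0/1 knapsack; check combinations near the capacity.
- A+B+C+D: memory 3+4+4+4=15, value 19+16+15+28=78
- A+B+D: memory 3+4+4=11, value 19+16+28=63
- A+C+D: memory 3+4+4=11, value 19+15+28=62
- B+C+D: memory 4+4+4=12, value 16+15+28=59
- A+B+C: memory 3+4+4=11, value 19+16+15=50
Best: 78 rps.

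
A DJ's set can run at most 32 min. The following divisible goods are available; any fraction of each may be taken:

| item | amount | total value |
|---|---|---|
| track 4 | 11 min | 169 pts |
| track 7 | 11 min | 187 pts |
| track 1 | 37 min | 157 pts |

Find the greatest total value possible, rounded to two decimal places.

398.43

Take in order of value per unit:
- track 7 (187/11 per unit): all 11 → value 187, running total 187.00
- track 4 (169/11 per unit): all 11 → value 169, running total 356.00
- track 1 (157/37 per unit): 10 of 37 → value 10×157/37 = 42.4324, running total 398.43
Total 398.43.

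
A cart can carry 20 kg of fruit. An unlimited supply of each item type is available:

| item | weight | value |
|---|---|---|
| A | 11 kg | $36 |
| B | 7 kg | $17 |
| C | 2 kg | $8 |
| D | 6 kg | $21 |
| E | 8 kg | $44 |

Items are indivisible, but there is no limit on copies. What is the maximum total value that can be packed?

Best value-per-unit is E at 44/8; filling with it alone gives 2×44 = 88.
Optimal mix: 2×C + 2×E → weight 20, value 104.

$104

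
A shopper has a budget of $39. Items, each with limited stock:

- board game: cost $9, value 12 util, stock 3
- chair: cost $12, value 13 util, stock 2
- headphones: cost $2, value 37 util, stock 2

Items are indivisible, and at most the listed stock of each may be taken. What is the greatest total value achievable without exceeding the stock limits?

112 util

Best selections within cost 39 and stock limits:
- 1×board game + 2×chair + 2×headphones: cost 37, value 112
- 2×board game + 1×chair + 2×headphones: cost 34, value 111
- 3×board game + 2×headphones: cost 31, value 110
- 2×chair + 2×headphones: cost 28, value 100
Best: 112 util.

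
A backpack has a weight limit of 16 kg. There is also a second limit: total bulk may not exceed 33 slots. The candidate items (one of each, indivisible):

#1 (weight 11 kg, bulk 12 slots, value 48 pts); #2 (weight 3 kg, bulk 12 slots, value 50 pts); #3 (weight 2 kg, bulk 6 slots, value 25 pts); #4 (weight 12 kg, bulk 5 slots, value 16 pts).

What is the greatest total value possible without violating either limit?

123 pts

Feasible sets respecting both limits:
- #1+#2+#3: weight 16, bulk 30, value 123
- #1+#2: weight 14, bulk 24, value 98
- #2+#3: weight 5, bulk 18, value 75
- #1+#3: weight 13, bulk 18, value 73
Best: 123 pts.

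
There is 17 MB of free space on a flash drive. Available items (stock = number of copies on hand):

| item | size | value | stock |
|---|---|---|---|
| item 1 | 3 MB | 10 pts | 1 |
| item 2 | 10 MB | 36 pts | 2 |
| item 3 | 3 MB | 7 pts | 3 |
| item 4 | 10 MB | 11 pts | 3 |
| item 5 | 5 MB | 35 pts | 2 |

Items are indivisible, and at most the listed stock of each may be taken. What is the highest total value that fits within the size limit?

Best selections within size 17 and stock limits:
- 1×item 1 + 1×item 3 + 2×item 5: size 16, value 87
- 2×item 3 + 2×item 5: size 16, value 84
Best: 87 pts.

87 pts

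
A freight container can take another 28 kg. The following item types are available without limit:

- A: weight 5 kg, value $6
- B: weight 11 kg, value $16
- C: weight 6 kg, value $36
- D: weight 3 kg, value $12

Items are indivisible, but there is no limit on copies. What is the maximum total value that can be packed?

Best value-per-unit is C at 36/6; filling with it alone gives 4×36 = 144.
Optimal mix: 4×C + 1×D → weight 27, value 156.

$156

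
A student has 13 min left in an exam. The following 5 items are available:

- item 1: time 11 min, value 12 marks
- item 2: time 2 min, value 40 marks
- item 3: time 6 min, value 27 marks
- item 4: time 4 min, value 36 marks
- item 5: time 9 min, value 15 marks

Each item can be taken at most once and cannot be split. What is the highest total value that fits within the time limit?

This is a 0/1 knapsack; check combinations near the capacity.
- item 2+item 3+item 4: time 2+6+4=12, value 40+27+36=103
- item 2+item 4: time 2+4=6, value 40+36=76
- item 2+item 3: time 2+6=8, value 40+27=67
- item 3+item 4: time 6+4=10, value 27+36=63
- item 2+item 5: time 2+9=11, value 40+15=55
Best: 103 marks.

103 marks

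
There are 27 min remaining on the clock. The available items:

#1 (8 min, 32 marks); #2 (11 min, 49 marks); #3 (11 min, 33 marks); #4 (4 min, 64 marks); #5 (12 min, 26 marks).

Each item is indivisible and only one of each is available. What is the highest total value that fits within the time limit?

146 marks

Check high-value combinations within 27 min:
- #2+#3+#4: time 11+11+4=26, value 49+33+64=146
- #1+#2+#4: time 8+11+4=23, value 32+49+64=145
- #2+#4+#5: time 11+4+12=27, value 49+64+26=139
- #1+#3+#4: time 8+11+4=23, value 32+33+64=129
- #3+#4+#5: time 11+4+12=27, value 33+64+26=123
Best: 146 marks.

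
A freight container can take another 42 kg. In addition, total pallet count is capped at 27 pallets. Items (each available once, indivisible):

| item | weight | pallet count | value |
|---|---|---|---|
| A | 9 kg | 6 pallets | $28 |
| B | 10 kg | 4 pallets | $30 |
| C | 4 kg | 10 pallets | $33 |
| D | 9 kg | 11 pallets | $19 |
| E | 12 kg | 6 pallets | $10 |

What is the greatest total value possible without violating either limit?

$101

Feasible sets respecting both limits:
- A+B+C+E: weight 35, pallet count 26, value 101
- A+B+C: weight 23, pallet count 20, value 91
- A+B+D+E: weight 40, pallet count 27, value 87
- B+C+D: weight 23, pallet count 25, value 82
Best: $101.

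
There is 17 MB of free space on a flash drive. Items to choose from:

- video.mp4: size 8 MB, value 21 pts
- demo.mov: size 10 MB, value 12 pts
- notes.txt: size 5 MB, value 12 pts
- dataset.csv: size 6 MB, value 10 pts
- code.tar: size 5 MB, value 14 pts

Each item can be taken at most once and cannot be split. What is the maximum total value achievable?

Check high-value combinations within 17 MB:
- notes.txt+dataset.csv+code.tar: size 5+6+5=16, value 12+10+14=36
- video.mp4+code.tar: size 8+5=13, value 21+14=35
- video.mp4+notes.txt: size 8+5=13, value 21+12=33
- video.mp4+dataset.csv: size 8+6=14, value 21+10=31
Best: 36 pts.

36 pts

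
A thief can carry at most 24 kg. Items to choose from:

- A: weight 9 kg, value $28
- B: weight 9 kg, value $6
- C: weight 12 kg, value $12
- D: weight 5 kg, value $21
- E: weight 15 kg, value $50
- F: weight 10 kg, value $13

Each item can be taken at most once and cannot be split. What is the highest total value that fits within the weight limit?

Check high-value combinations within 24 kg:
- A+E: weight 9+15=24, value 28+50=78
- D+E: weight 5+15=20, value 21+50=71
- A+D+F: weight 9+5+10=24, value 28+21+13=62
- B+E: weight 9+15=24, value 6+50=56
- A+B+D: weight 9+9+5=23, value 28+6+21=55
Best: $78.

$78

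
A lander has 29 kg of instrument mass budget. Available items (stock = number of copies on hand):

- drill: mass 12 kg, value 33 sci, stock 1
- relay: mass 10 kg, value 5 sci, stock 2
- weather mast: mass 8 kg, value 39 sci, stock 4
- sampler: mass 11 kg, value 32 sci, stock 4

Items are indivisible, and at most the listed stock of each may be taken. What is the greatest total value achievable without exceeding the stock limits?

117 sci

Top feasible selections:
- 3×weather mast: mass 24, value 117
- 1×drill + 2×weather mast: mass 28, value 111
Best: 117 sci.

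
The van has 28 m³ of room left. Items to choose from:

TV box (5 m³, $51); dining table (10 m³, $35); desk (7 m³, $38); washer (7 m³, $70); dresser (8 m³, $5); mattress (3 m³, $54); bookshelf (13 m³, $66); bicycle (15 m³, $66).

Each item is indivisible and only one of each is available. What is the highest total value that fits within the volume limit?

Check high-value combinations within 28 m³:
- TV box+washer+mattress+bookshelf: volume 5+7+3+13=28, value 51+70+54+66=241
- TV box+desk+washer+mattress: volume 5+7+7+3=22, value 51+38+70+54=213
- TV box+dining table+washer+mattress: volume 5+10+7+3=25, value 51+35+70+54=210
- TV box+desk+mattress+bookshelf: volume 5+7+3+13=28, value 51+38+54+66=209
- dining table+desk+washer+mattress: volume 10+7+7+3=27, value 35+38+70+54=197
Best: $241.

$241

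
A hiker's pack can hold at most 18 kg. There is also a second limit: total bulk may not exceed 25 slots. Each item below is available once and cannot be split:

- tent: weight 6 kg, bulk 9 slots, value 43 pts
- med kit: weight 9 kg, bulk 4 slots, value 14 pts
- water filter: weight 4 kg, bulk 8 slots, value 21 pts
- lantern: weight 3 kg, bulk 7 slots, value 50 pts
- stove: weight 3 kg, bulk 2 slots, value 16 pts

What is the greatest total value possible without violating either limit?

114 pts

Feasible sets respecting both limits:
- tent+water filter+lantern: weight 13, bulk 24, value 114
- tent+lantern+stove: weight 12, bulk 18, value 109
- tent+med kit+lantern: weight 18, bulk 20, value 107
- tent+lantern: weight 9, bulk 16, value 93
Best: 114 pts.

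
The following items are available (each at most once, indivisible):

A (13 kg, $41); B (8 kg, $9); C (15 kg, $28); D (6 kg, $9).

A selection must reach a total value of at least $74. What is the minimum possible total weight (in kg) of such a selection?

Subsets with value ≥ 74, sorted by total weight:
- A+C+D: weight 34, value 78
- A+B+C: weight 36, value 78
- A+B+C+D: weight 42, value 87
Minimum weight: 34 kg.

34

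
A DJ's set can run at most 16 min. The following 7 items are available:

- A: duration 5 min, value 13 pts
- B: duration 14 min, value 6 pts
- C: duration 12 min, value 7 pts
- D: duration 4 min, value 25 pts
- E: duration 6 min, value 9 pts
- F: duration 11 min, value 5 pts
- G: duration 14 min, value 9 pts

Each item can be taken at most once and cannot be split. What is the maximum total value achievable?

47 pts

This is a 0/1 knapsack; check combinations near the capacity.
- A+D+E: duration 5+4+6=15, value 13+25+9=47
- A+D: duration 5+4=9, value 13+25=38
- D+E: duration 4+6=10, value 25+9=34
Best: 47 pts.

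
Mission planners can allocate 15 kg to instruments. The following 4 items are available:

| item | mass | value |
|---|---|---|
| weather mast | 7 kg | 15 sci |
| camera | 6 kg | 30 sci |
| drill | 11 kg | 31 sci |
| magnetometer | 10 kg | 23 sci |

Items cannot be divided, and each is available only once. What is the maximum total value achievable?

45 sci

Check high-value combinations within 15 kg:
- weather mast+camera: mass 7+6=13, value 15+30=45
- drill: mass 11, value 31
- camera: mass 6, value 30
- magnetometer: mass 10, value 23
- weather mast: mass 7, value 15
Best: 45 sci.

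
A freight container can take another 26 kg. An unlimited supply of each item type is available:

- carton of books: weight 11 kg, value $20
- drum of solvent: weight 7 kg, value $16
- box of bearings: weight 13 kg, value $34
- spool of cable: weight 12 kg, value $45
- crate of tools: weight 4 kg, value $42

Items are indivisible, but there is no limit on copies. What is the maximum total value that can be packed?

Best value-per-unit is crate of tools at 42/4, and filling with it alone uses weight 6×4=24. No mix of the others beats 6×42 = 252.

$252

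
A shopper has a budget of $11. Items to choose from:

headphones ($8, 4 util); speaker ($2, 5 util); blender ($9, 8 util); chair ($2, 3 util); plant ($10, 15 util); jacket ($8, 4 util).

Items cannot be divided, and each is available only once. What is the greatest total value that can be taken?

15 util

Check high-value combinations within $11:
- plant: cost 10, value 15
- speaker+blender: cost 2+9=11, value 5+8=13
- blender+chair: cost 9+2=11, value 8+3=11
- headphones+speaker: cost 8+2=10, value 4+5=9
Best: 15 util.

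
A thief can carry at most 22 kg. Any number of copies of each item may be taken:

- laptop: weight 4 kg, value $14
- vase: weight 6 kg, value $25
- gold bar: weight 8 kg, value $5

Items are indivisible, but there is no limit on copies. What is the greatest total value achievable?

$89

Best value-per-unit is vase at 25/6; filling with it alone gives 3×25 = 75.
Optimal mix: 1×laptop + 3×vase → weight 22, value 89.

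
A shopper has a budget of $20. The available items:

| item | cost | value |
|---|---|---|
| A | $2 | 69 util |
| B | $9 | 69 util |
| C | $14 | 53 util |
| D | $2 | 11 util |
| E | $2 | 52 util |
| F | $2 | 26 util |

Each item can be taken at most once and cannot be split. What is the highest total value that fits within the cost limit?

This is a 0/1 knapsack; check combinations near the capacity.
- A+B+D+E+F: cost 2+9+2+2+2=17, value 69+69+11+52+26=227
- A+B+E+F: cost 2+9+2+2=15, value 69+69+52+26=216
- A+B+D+E: cost 2+9+2+2=15, value 69+69+11+52=201
- A+C+E+F: cost 2+14+2+2=20, value 69+53+52+26=200
- A+B+E: cost 2+9+2=13, value 69+69+52=190
Best: 227 util.

227 util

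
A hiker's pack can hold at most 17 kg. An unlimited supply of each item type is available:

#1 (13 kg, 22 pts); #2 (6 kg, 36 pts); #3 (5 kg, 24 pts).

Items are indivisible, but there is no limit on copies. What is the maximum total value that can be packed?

Best value-per-unit is #2 at 36/6; filling with it alone gives 2×36 = 72.
Optimal mix: 2×#2 + 1×#3 → weight 17, value 96.

96 pts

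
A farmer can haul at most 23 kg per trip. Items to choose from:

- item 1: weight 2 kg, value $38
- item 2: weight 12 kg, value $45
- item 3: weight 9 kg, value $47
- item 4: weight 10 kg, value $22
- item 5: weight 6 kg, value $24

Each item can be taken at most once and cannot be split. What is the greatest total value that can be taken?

Check high-value combinations within 23 kg:
- item 1+item 2+item 3: weight 2+12+9=23, value 38+45+47=130
- item 1+item 3+item 5: weight 2+9+6=17, value 38+47+24=109
- item 1+item 2+item 5: weight 2+12+6=20, value 38+45+24=107
Best: $130.

$130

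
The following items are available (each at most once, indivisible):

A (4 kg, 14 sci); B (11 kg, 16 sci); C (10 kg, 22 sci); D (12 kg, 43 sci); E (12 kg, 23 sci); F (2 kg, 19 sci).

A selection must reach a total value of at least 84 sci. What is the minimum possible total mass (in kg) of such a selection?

24

Subsets with value ≥ 84, sorted by total mass:
- C+D+F: mass 24, value 84
- D+E+F: mass 26, value 85
Minimum mass: 24 kg.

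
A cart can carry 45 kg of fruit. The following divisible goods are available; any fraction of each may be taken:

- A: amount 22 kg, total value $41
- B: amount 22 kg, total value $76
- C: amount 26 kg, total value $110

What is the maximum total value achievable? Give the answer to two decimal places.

175.64

Take in order of value per unit:
- C (110/26 per unit): all 26 → value 110, running total 110.00
- B (76/22 per unit): 19 of 22 → value 19×76/22 = 65.6364, running total 175.64
Total 175.64.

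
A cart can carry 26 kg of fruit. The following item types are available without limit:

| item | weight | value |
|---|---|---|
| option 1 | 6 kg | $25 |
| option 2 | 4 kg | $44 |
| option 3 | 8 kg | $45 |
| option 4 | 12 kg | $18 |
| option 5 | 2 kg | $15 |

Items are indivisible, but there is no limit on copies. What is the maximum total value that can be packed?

$279

Best value-per-unit is option 2 at 44/4; filling with it alone gives 6×44 = 264.
Optimal mix: 6×option 2 + 1×option 5 → weight 26, value 279.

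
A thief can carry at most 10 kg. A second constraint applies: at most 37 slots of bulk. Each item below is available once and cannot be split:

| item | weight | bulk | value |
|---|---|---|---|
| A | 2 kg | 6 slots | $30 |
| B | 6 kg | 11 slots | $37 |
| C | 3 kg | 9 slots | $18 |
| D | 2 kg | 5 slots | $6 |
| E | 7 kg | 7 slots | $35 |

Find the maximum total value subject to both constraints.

Feasible sets respecting both limits:
- A+B+D: weight 10, bulk 22, value 73
- A+B: weight 8, bulk 17, value 67
- A+E: weight 9, bulk 13, value 65
Best: $73.

$73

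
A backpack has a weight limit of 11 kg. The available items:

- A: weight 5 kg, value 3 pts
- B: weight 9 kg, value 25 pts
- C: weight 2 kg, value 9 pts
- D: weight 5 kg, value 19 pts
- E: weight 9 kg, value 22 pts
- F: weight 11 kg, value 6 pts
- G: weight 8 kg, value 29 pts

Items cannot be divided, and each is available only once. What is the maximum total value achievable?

38 pts

Check high-value combinations within 11 kg:
- C+G: weight 2+8=10, value 9+29=38
- B+C: weight 9+2=11, value 25+9=34
- C+E: weight 2+9=11, value 9+22=31
- G: weight 8, value 29
- C+D: weight 2+5=7, value 9+19=28
Best: 38 pts.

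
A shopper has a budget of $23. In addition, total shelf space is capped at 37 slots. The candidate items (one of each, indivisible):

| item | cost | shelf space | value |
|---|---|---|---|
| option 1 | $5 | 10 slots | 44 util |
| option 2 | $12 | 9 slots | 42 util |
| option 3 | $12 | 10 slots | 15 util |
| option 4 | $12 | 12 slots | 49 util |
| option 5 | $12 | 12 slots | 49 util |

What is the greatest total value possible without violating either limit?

Feasible sets respecting both limits:
- option 1+option 4: cost 17, shelf space 22, value 93
- option 1+option 5: cost 17, shelf space 22, value 93
- option 1+option 2: cost 17, shelf space 19, value 86
Best: 93 util.

93 util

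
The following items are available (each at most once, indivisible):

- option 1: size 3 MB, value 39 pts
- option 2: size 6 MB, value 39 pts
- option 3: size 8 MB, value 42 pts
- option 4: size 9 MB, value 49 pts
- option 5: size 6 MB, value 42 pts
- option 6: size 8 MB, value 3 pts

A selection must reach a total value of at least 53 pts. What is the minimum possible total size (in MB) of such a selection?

9

Subsets with value ≥ 53, sorted by total size:
- option 1+option 5: size 9, value 81
- option 1+option 2: size 9, value 78
Minimum size: 9 MB.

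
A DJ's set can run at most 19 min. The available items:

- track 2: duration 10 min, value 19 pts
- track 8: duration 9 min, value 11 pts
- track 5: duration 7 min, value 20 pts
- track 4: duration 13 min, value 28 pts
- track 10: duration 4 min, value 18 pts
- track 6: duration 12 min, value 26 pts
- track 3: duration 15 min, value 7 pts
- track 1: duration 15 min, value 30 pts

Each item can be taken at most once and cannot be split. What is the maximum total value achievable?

48 pts

Check high-value combinations within 19 min:
- track 10+track 1: duration 4+15=19, value 18+30=48
- track 4+track 10: duration 13+4=17, value 28+18=46
- track 5+track 6: duration 7+12=19, value 20+26=46
- track 10+track 6: duration 4+12=16, value 18+26=44
Best: 48 pts.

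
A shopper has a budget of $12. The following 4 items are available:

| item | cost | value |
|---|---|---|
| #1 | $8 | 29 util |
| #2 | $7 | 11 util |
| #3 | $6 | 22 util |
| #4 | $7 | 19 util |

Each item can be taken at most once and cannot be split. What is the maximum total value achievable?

This is a 0/1 knapsack; check combinations near the capacity.
- #1: cost 8, value 29
- #3: cost 6, value 22
- #4: cost 7, value 19
- #2: cost 7, value 11
Best: 29 util.

29 util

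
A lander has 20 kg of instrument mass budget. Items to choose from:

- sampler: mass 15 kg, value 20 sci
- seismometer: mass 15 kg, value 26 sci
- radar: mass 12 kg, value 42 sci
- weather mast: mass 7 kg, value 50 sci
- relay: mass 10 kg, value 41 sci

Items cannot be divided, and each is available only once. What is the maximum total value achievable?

92 sci

Check high-value combinations within 20 kg:
- radar+weather mast: mass 12+7=19, value 42+50=92
- weather mast+relay: mass 7+10=17, value 50+41=91
- weather mast: mass 7, value 50
- radar: mass 12, value 42
- relay: mass 10, value 41
Best: 92 sci.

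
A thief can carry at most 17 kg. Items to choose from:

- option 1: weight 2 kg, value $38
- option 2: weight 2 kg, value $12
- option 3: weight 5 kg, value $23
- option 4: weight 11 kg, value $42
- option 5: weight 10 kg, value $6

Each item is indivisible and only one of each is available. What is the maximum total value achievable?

Check high-value combinations within 17 kg:
- option 1+option 2+option 4: weight 2+2+11=15, value 38+12+42=92
- option 1+option 4: weight 2+11=13, value 38+42=80
- option 1+option 2+option 3: weight 2+2+5=9, value 38+12+23=73
- option 1+option 3+option 5: weight 2+5+10=17, value 38+23+6=67
- option 3+option 4: weight 5+11=16, value 23+42=65
Best: $92.

$92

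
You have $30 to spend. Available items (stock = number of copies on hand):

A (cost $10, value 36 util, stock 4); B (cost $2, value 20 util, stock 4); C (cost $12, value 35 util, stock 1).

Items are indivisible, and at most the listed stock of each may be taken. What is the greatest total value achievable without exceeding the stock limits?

Best selections within cost 30 and stock limits:
- 2×A + 4×B: cost 28, value 152
- 1×A + 4×B + 1×C: cost 30, value 151
- 2×A + 3×B: cost 26, value 132
- 1×A + 3×B + 1×C: cost 28, value 131
Best: 152 util.

152 util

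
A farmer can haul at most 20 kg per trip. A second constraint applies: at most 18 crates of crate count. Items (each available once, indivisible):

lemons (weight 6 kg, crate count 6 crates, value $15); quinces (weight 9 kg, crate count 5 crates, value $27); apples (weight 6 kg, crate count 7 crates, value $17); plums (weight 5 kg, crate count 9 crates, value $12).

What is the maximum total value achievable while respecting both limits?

$44

Feasible sets respecting both limits:
- quinces+apples: weight 15, crate count 12, value 44
- lemons+quinces: weight 15, crate count 11, value 42
- quinces+plums: weight 14, crate count 14, value 39
Best: $44.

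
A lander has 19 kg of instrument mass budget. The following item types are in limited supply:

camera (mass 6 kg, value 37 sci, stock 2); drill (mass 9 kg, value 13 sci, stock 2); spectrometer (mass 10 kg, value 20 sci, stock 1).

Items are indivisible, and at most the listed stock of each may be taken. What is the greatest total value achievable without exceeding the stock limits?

74 sci

Best selections within mass 19 and stock limits:
- 2×camera: mass 12, value 74
- 1×camera + 1×spectrometer: mass 16, value 57
- 1×camera + 1×drill: mass 15, value 50
Best: 74 sci.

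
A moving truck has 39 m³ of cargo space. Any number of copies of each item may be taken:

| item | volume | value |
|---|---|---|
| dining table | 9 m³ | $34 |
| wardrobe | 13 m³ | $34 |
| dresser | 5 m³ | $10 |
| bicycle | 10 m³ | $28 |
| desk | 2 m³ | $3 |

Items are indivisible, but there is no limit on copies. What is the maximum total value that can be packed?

Best value-per-unit is dining table at 34/9; filling with it alone gives 4×34 = 136.
Optimal mix: 4×dining table + 1×desk → volume 38, value 139.

$139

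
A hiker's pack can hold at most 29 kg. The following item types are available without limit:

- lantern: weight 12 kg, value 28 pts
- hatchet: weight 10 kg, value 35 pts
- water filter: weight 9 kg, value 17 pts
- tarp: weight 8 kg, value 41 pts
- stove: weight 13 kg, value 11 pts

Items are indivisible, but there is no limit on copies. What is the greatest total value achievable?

123 pts

Best value-per-unit is tarp at 41/8, and filling with it alone uses weight 3×8=24. No mix of the others beats 3×41 = 123.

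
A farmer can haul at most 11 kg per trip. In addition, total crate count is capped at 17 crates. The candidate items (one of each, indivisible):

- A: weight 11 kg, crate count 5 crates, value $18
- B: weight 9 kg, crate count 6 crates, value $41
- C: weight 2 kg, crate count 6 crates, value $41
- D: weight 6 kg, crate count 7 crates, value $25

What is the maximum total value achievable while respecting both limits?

$82

Feasible sets respecting both limits:
- B+C: weight 11, crate count 12, value 82
- C+D: weight 8, crate count 13, value 66
- B: weight 9, crate count 6, value 41
Best: $82.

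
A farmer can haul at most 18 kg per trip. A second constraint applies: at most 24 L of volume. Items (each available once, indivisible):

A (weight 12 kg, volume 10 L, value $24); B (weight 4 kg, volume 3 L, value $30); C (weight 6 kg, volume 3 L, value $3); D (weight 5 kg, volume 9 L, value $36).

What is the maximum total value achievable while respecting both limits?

Feasible sets respecting both limits:
- B+C+D: weight 15, volume 15, value 69
- B+D: weight 9, volume 12, value 66
- A+D: weight 17, volume 19, value 60
- A+B: weight 16, volume 13, value 54
Best: $69.

$69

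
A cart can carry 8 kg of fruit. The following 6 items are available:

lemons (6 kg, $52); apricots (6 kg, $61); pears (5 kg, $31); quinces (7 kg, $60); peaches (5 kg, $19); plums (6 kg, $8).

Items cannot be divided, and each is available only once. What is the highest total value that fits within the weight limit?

$61

This is a 0/1 knapsack; check combinations near the capacity.
- apricots: weight 6, value 61
- quinces: weight 7, value 60
- lemons: weight 6, value 52
- pears: weight 5, value 31
Best: $61.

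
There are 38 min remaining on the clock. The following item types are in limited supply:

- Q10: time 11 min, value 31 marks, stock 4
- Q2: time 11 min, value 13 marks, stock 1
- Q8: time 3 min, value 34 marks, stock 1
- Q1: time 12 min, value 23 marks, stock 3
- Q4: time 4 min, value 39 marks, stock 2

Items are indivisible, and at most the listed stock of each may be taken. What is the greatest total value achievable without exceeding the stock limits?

174 marks

Top feasible selections:
- 2×Q10 + 1×Q8 + 2×Q4: time 33, value 174
- 1×Q10 + 1×Q8 + 1×Q1 + 2×Q4: time 34, value 166
- 1×Q8 + 2×Q1 + 2×Q4: time 35, value 158
- 1×Q10 + 1×Q2 + 1×Q8 + 2×Q4: time 33, value 156
Best: 174 marks.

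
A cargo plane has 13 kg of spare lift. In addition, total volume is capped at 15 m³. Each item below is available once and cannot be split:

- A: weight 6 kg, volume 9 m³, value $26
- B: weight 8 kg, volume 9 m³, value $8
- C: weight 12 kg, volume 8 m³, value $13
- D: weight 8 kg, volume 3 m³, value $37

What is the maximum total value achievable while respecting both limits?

$37

Feasible sets respecting both limits:
- D: weight 8, volume 3, value 37
- A: weight 6, volume 9, value 26
- C: weight 12, volume 8, value 13
Best: $37.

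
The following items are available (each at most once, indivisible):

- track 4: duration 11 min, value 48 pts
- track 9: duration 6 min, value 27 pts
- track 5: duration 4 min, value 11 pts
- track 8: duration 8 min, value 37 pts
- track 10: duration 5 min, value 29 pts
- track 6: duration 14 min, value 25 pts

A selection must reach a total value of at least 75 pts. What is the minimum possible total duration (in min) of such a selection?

16

Subsets with value ≥ 75, sorted by total duration:
- track 4+track 10: duration 16, value 77
- track 5+track 8+track 10: duration 17, value 77
Minimum duration: 16 min.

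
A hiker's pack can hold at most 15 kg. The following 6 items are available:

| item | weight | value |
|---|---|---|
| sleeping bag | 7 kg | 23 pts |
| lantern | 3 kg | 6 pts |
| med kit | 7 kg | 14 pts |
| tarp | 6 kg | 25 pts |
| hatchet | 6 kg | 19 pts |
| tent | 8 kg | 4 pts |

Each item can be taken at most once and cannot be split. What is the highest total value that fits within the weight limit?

Check high-value combinations within 15 kg:
- lantern+tarp+hatchet: weight 3+6+6=15, value 6+25+19=50
- sleeping bag+tarp: weight 7+6=13, value 23+25=48
- tarp+hatchet: weight 6+6=12, value 25+19=44
- sleeping bag+hatchet: weight 7+6=13, value 23+19=42
Best: 50 pts.

50 pts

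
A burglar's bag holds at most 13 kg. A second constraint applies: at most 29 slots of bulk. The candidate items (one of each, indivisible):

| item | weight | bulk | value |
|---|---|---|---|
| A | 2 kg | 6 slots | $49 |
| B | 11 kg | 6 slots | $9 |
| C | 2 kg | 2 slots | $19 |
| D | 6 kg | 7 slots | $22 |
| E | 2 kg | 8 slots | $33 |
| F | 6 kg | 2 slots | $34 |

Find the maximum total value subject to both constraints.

$135

Feasible sets respecting both limits:
- A+C+E+F: weight 12, bulk 18, value 135
- A+C+D+E: weight 12, bulk 23, value 123
- A+E+F: weight 10, bulk 16, value 116
- A+D+E: weight 10, bulk 21, value 104
Best: $135.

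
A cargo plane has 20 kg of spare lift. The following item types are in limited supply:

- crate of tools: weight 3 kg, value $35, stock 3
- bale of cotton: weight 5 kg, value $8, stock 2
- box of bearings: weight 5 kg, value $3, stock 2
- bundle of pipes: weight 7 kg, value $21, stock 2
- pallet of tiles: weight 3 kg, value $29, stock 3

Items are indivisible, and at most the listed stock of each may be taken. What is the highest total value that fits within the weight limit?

$192

Top feasible selections:
- 3×crate of tools + 3×pallet of tiles: weight 18, value 192
- 3×crate of tools + 1×bale of cotton + 2×pallet of tiles: weight 20, value 171
- 3×crate of tools + 1×box of bearings + 2×pallet of tiles: weight 20, value 166
- 2×crate of tools + 1×bale of cotton + 3×pallet of tiles: weight 20, value 165
Best: $192.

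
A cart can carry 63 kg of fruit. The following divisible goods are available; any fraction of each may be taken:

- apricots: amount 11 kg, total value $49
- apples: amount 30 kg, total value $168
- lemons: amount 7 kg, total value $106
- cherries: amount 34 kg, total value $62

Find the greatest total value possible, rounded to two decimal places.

Take in order of value per unit:
- lemons (106/7 per unit): all 7 → value 106, running total 106.00
- apples (168/30 per unit): all 30 → value 168, running total 274.00
- apricots (49/11 per unit): all 11 → value 49, running total 323.00
- cherries (62/34 per unit): 15 of 34 → value 15×62/34 = 27.3529, running total 350.35
Total 350.35.

350.35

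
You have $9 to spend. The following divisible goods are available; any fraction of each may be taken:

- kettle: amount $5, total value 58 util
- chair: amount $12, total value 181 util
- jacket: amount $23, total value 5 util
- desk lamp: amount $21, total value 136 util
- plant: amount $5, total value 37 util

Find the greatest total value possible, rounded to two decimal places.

135.75

Take in order of value per unit:
- chair (181/12 per unit): 9 of 12 → value 9×181/12 = 135.7500, running total 135.75
Total 135.75.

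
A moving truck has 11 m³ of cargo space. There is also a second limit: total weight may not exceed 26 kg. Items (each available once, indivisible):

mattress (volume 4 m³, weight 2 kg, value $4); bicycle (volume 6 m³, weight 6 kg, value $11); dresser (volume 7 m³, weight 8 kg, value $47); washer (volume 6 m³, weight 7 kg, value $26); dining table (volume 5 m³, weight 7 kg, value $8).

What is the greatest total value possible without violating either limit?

$51

Feasible sets respecting both limits:
- mattress+dresser: volume 11, weight 10, value 51
- dresser: volume 7, weight 8, value 47
- washer+dining table: volume 11, weight 14, value 34
- mattress+washer: volume 10, weight 9, value 30
Best: $51.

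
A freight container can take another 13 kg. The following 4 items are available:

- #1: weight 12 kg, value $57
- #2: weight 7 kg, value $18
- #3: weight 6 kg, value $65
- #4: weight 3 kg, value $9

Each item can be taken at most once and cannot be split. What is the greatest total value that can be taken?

This is a 0/1 knapsack; check combinations near the capacity.
- #2+#3: weight 7+6=13, value 18+65=83
- #3+#4: weight 6+3=9, value 65+9=74
- #3: weight 6, value 65
Best: $83.

$83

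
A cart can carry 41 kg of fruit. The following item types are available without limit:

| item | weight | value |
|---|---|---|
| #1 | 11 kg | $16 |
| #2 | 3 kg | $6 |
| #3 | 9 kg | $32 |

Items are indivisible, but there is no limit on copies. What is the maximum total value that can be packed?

Best value-per-unit is #3 at 32/9; filling with it alone gives 4×32 = 128.
Optimal mix: 1×#2 + 4×#3 → weight 39, value 134.

$134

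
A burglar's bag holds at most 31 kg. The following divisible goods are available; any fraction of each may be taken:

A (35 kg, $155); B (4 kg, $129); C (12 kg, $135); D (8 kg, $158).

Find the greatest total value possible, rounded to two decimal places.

Take in order of value per unit:
- B (129/4 per unit): all 4 → value 129, running total 129.00
- D (158/8 per unit): all 8 → value 158, running total 287.00
- C (135/12 per unit): all 12 → value 135, running total 422.00
- A (155/35 per unit): 7 of 35 → value 7×155/35 = 31.0000, running total 453.00
Total 453.00.

453.00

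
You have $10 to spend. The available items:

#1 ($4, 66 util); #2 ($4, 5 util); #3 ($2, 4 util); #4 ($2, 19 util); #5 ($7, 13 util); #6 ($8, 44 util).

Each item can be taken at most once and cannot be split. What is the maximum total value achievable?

This is a 0/1 knapsack; check combinations near the capacity.
- #1+#2+#4: cost 4+4+2=10, value 66+5+19=90
- #1+#3+#4: cost 4+2+2=8, value 66+4+19=89
- #1+#4: cost 4+2=6, value 66+19=85
- #1+#2+#3: cost 4+4+2=10, value 66+5+4=75
Best: 90 util.

90 util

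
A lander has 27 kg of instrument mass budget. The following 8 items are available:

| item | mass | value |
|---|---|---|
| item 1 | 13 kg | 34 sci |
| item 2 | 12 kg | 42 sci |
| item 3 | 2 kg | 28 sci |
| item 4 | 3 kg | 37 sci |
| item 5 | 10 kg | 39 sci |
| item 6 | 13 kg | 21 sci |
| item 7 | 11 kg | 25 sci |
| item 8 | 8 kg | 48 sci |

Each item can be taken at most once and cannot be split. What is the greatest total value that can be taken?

Check high-value combinations within 27 kg:
- item 2+item 3+item 4+item 8: mass 12+2+3+8=25, value 42+28+37+48=155
- item 3+item 4+item 5+item 8: mass 2+3+10+8=23, value 28+37+39+48=152
- item 1+item 3+item 4+item 8: mass 13+2+3+8=26, value 34+28+37+48=147
- item 2+item 3+item 4+item 5: mass 12+2+3+10=27, value 42+28+37+39=146
- item 3+item 4+item 7+item 8: mass 2+3+11+8=24, value 28+37+25+48=138
Best: 155 sci.

155 sci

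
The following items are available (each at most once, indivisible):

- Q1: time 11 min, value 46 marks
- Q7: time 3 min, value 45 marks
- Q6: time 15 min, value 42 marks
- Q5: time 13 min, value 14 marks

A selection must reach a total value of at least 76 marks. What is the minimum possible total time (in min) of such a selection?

14

Subsets with value ≥ 76, sorted by total time:
- Q1+Q7: time 14, value 91
- Q7+Q6: time 18, value 87
Minimum time: 14 min.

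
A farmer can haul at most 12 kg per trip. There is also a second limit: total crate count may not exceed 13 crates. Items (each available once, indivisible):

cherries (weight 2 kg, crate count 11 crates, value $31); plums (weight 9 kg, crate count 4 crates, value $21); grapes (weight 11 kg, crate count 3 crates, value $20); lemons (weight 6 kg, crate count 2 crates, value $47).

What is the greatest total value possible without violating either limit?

$78

Feasible sets respecting both limits:
- cherries+lemons: weight 8, crate count 13, value 78
- lemons: weight 6, crate count 2, value 47
- cherries: weight 2, crate count 11, value 31
- plums: weight 9, crate count 4, value 21
Best: $78.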